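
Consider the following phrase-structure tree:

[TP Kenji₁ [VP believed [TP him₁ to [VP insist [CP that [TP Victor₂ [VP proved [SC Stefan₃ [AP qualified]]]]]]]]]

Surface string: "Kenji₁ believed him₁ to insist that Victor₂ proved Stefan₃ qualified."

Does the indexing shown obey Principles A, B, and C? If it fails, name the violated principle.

Principle B

The two coindexed NPs are *Kenji₁* and *him₁*.
*him₁* is a pronoun. Its binding domain is the matrix TP, whose subject is Kenji₁.
*Kenji₁* c-commands it within that domain and carries the same index.
The pronoun is locally bound → Principle B violation.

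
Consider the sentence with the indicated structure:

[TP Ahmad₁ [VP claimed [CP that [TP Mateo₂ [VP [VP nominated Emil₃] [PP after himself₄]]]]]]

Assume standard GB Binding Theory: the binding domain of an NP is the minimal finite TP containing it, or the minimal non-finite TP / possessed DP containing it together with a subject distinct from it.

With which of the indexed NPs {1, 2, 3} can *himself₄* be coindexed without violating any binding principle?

*himself* is an anaphor, so Principle A applies: it must be bound in its binding domain.
Binding domain of *himself₄*: the embedded TP, whose subject is Mateo₂.
*Ahmad₁* c-commands the anaphor but is outside its binding domain → cannot satisfy Principle A.
*Mateo₂* c-commands the anaphor within its binding domain → licit binder.
*Emil₃* does not c-command the anaphor → cannot bind it.

{2}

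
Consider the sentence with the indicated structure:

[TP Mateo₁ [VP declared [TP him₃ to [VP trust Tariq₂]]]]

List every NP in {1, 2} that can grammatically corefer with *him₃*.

none

*him* is a pronoun, so Principle B applies: it must be free in its binding domain.
Binding domain of *him₃*: the matrix TP, whose subject is Mateo₁.
*Mateo₁* c-commands the pronoun within its binding domain → coindexation would violate Principle B.
*Tariq₂*: the pronoun c-commands this R-expression → coindexation would violate Principle C on *Tariq₂*.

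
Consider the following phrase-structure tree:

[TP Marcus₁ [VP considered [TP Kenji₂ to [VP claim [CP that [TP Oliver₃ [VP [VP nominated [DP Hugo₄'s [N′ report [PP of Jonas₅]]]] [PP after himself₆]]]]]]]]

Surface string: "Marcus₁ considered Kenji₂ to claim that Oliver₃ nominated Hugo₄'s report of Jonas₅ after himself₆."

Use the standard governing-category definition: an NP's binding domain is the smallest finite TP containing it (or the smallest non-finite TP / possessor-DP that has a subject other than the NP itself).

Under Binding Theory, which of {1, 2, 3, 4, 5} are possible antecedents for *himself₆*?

{3}

*himself* is an anaphor, so Principle A applies: it must be bound in its binding domain.
Binding domain of *himself₆*: the embedded TP, whose subject is Oliver₃.
*Marcus₁* c-commands the anaphor but is outside its binding domain → cannot satisfy Principle A.
*Kenji₂* c-commands the anaphor but is outside its binding domain → cannot satisfy Principle A.
*Oliver₃* c-commands the anaphor within its binding domain → licit binder.
*Hugo₄* does not c-command the anaphor → cannot bind it.
*Jonas₅* does not c-command the anaphor → cannot bind it.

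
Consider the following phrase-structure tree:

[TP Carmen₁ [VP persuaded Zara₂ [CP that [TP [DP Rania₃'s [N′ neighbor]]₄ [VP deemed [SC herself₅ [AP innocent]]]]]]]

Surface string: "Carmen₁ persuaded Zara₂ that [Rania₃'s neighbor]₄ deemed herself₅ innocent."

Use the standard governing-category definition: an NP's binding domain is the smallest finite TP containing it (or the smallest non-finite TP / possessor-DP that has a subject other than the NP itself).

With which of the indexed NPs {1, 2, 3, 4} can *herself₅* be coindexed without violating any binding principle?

{4}

*herself* is an anaphor, so Principle A applies: it must be bound in its binding domain.
Binding domain of *herself₅*: the embedded TP, whose subject is [Rania₃'s neighbor]₄.
*Carmen₁* c-commands the anaphor but is outside its binding domain → cannot satisfy Principle A.
*Zara₂* c-commands the anaphor but is outside its binding domain → cannot satisfy Principle A.
*Rania₃* does not c-command the anaphor → cannot bind it.
*[Rania₃'s neighbor]₄* c-commands the anaphor within its binding domain → licit binder.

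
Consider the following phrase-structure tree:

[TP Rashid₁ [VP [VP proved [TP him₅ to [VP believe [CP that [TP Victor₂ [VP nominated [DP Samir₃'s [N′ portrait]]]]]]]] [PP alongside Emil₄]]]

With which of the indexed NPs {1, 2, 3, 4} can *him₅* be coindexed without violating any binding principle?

*him* is a pronoun, so Principle B applies: it must be free in its binding domain.
Binding domain of *him₅*: the matrix TP, whose subject is Rashid₁.
*Rashid₁* c-commands the pronoun within its binding domain → coindexation would violate Principle B.
*Victor₂*: the pronoun c-commands this R-expression → coindexation would violate Principle C on *Victor₂*.
*Samir₃*: the pronoun c-commands this R-expression → coindexation would violate Principle C on *Samir₃*.
*Emil₄* and the pronoun do not c-command one another → neither Principle B nor Principle C is at stake; coindexation permitted.

{4}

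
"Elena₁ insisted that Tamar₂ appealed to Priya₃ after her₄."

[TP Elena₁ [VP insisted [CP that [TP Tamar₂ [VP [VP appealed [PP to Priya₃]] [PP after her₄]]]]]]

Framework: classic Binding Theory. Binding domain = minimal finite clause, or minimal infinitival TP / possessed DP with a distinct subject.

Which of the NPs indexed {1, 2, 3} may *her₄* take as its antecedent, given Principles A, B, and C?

{1, 3}

*her* is a pronoun, so Principle B applies: it must be free in its binding domain.
Binding domain of *her₄*: the embedded TP, whose subject is Tamar₂.
*Elena₁* c-commands the pronoun but from outside its binding domain, and is not c-commanded by it → coindexation permitted.
*Tamar₂* c-commands the pronoun within its binding domain → coindexation would violate Principle B.
*Priya₃* and the pronoun do not c-command one another → neither Principle B nor Principle C is at stake; coindexation permitted.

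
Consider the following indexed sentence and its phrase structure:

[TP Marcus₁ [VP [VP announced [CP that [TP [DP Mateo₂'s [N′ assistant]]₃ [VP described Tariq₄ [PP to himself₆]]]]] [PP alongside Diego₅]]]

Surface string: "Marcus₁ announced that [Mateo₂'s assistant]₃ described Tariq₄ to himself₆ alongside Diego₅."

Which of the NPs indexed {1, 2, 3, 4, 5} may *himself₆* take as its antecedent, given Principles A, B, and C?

*himself* is an anaphor, so Principle A applies: it must be bound in its binding domain.
Binding domain of *himself₆*: the embedded TP, whose subject is [Mateo₂'s assistant]₃.
*Marcus₁* c-commands the anaphor but is outside its binding domain → cannot satisfy Principle A.
*Mateo₂* does not c-command the anaphor → cannot bind it.
*[Mateo₂'s assistant]₃* c-commands the anaphor within its binding domain → licit binder.
*Tariq₄* c-commands the anaphor within its binding domain → licit binder.
*Diego₅* does not c-command the anaphor → cannot bind it.

{3, 4}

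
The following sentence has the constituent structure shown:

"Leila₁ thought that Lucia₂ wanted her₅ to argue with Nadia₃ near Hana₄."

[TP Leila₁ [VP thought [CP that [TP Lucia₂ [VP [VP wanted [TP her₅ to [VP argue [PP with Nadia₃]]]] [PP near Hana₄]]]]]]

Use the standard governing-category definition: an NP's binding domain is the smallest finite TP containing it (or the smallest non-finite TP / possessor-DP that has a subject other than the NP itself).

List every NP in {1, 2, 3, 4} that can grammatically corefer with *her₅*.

{1, 4}

*her* is a pronoun, so Principle B applies: it must be free in its binding domain.
Binding domain of *her₅*: the embedded TP, whose subject is Lucia₂.
*Leila₁* c-commands the pronoun but from outside its binding domain, and is not c-commanded by it → coindexation permitted.
*Lucia₂* c-commands the pronoun within its binding domain → coindexation would violate Principle B.
*Nadia₃*: the pronoun c-commands this R-expression → coindexation would violate Principle C on *Nadia₃*.
*Hana₄* and the pronoun do not c-command one another → neither Principle B nor Principle C is at stake; coindexation permitted.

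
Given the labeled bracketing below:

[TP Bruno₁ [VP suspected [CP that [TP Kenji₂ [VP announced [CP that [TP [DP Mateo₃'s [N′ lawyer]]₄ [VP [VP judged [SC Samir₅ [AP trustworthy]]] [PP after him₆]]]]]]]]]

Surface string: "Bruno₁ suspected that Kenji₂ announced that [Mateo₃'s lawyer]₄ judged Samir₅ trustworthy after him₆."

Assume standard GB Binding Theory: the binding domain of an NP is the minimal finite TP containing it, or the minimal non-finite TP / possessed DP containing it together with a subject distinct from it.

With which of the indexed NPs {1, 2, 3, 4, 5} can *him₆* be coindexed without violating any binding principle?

{1, 2, 3, 5}

*him* is a pronoun, so Principle B applies: it must be free in its binding domain.
Binding domain of *him₆*: the embedded TP, whose subject is [Mateo₃'s lawyer]₄.
*Bruno₁* c-commands the pronoun but from outside its binding domain, and is not c-commanded by it → coindexation permitted.
*Kenji₂* c-commands the pronoun but from outside its binding domain, and is not c-commanded by it → coindexation permitted.
*Mateo₃* and the pronoun do not c-command one another → neither Principle B nor Principle C is at stake; coindexation permitted.
*[Mateo₃'s lawyer]₄* c-commands the pronoun within its binding domain → coindexation would violate Principle B.
*Samir₅* and the pronoun do not c-command one another → neither Principle B nor Principle C is at stake; coindexation permitted.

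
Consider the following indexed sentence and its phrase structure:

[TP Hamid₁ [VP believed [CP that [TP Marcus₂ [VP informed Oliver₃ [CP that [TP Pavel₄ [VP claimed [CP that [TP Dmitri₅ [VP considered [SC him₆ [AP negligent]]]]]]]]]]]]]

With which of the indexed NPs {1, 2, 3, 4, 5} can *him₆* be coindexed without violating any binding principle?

{1, 2, 3, 4}

*him* is a pronoun, so Principle B applies: it must be free in its binding domain.
Binding domain of *him₆*: the embedded TP, whose subject is Dmitri₅.
*Hamid₁* c-commands the pronoun but from outside its binding domain, and is not c-commanded by it → coindexation permitted.
*Marcus₂* c-commands the pronoun but from outside its binding domain, and is not c-commanded by it → coindexation permitted.
*Oliver₃* c-commands the pronoun but from outside its binding domain, and is not c-commanded by it → coindexation permitted.
*Pavel₄* c-commands the pronoun but from outside its binding domain, and is not c-commanded by it → coindexation permitted.
*Dmitri₅* c-commands the pronoun within its binding domain → coindexation would violate Principle B.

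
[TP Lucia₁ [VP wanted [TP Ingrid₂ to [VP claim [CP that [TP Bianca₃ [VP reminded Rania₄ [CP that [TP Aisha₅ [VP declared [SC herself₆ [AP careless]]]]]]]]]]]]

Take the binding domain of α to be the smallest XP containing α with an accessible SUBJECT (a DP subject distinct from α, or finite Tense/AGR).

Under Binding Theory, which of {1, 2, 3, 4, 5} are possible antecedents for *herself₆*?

{5}

*herself* is an anaphor, so Principle A applies: it must be bound in its binding domain.
Binding domain of *herself₆*: the embedded TP, whose subject is Aisha₅.
*Lucia₁* c-commands the anaphor but is outside its binding domain → cannot satisfy Principle A.
*Ingrid₂* c-commands the anaphor but is outside its binding domain → cannot satisfy Principle A.
*Bianca₃* c-commands the anaphor but is outside its binding domain → cannot satisfy Principle A.
*Rania₄* c-commands the anaphor but is outside its binding domain → cannot satisfy Principle A.
*Aisha₅* c-commands the anaphor within its binding domain → licit binder.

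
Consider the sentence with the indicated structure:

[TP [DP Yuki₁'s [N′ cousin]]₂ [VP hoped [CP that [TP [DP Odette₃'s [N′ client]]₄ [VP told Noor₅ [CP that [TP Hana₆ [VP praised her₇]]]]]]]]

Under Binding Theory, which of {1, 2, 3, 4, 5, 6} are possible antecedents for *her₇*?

*her* is a pronoun, so Principle B applies: it must be free in its binding domain.
Binding domain of *her₇*: the embedded TP, whose subject is Hana₆.
*Yuki₁* and the pronoun do not c-command one another → neither Principle B nor Principle C is at stake; coindexation permitted.
*[Yuki₁'s cousin]₂* c-commands the pronoun but from outside its binding domain, and is not c-commanded by it → coindexation permitted.
*Odette₃* and the pronoun do not c-command one another → neither Principle B nor Principle C is at stake; coindexation permitted.
*[Odette₃'s client]₄* c-commands the pronoun but from outside its binding domain, and is not c-commanded by it → coindexation permitted.
*Noor₅* c-commands the pronoun but from outside its binding domain, and is not c-commanded by it → coindexation permitted.
*Hana₆* c-commands the pronoun within its binding domain → coindexation would violate Principle B.

{1, 2, 3, 4, 5}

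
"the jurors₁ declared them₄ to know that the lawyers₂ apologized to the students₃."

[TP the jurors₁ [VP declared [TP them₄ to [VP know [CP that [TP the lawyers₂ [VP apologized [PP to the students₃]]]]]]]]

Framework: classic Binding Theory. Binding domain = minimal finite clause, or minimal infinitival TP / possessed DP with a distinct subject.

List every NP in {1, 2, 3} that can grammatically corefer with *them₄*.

none

*them* is a pronoun, so Principle B applies: it must be free in its binding domain.
Binding domain of *them₄*: the matrix TP, whose subject is the jurors₁.
*the jurors₁* c-commands the pronoun within its binding domain → coindexation would violate Principle B.
*the lawyers₂*: the pronoun c-commands this R-expression → coindexation would violate Principle C on *the lawyers₂*.
*the students₃*: the pronoun c-commands this R-expression → coindexation would violate Principle C on *the students₃*.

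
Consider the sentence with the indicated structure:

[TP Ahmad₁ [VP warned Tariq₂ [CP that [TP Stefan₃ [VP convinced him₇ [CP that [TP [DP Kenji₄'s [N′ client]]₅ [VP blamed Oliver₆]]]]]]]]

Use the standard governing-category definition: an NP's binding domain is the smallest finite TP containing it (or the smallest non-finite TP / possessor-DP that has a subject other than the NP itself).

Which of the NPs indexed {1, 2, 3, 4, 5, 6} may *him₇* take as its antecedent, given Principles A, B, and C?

{1, 2}

*him* is a pronoun, so Principle B applies: it must be free in its binding domain.
Binding domain of *him₇*: the embedded TP, whose subject is Stefan₃.
*Ahmad₁* c-commands the pronoun but from outside its binding domain, and is not c-commanded by it → coindexation permitted.
*Tariq₂* c-commands the pronoun but from outside its binding domain, and is not c-commanded by it → coindexation permitted.
*Stefan₃* c-commands the pronoun within its binding domain → coindexation would violate Principle B.
*Kenji₄*: the pronoun c-commands this R-expression → coindexation would violate Principle C on *Kenji₄*.
*[Kenji₄'s client]₅*: the pronoun c-commands this R-expression → coindexation would violate Principle C on *[Kenji₄'s client]₅*.
*Oliver₆*: the pronoun c-commands this R-expression → coindexation would violate Principle C on *Oliver₆*.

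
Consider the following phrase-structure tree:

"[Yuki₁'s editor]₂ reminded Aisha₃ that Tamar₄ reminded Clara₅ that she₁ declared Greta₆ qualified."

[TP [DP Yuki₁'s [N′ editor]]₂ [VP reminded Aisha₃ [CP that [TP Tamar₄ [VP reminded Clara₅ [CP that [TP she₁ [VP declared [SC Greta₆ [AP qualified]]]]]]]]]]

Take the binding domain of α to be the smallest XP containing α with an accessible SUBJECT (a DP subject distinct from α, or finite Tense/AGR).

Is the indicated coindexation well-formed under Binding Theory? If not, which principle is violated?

The two coindexed NPs are *Yuki₁* and *she₁*.
*she₁* is a pronoun; nothing c-commands it within its binding domain (the embedded TP.), so Principle B holds trivially.
*Yuki₁* is an R-expression; *she₁* does not c-command it, and no other NP shares its index, so Principle C is satisfied.
All principles are respected.

grammatical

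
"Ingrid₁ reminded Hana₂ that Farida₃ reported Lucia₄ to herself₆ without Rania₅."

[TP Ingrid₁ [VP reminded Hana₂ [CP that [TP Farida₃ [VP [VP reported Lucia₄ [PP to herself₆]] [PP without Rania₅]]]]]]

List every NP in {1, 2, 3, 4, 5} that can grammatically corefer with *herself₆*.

{3, 4}

*herself* is an anaphor, so Principle A applies: it must be bound in its binding domain.
Binding domain of *herself₆*: the embedded TP, whose subject is Farida₃.
*Ingrid₁* c-commands the anaphor but is outside its binding domain → cannot satisfy Principle A.
*Hana₂* c-commands the anaphor but is outside its binding domain → cannot satisfy Principle A.
*Farida₃* c-commands the anaphor within its binding domain → licit binder.
*Lucia₄* c-commands the anaphor within its binding domain → licit binder.
*Rania₅* does not c-command the anaphor → cannot bind it.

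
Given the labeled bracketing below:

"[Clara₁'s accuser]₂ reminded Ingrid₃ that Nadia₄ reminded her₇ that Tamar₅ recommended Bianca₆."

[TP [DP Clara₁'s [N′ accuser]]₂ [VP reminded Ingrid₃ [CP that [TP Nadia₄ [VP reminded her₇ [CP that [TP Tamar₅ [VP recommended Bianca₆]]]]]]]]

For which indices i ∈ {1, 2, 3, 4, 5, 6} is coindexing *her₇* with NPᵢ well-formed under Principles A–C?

*her* is a pronoun, so Principle B applies: it must be free in its binding domain.
Binding domain of *her₇*: the embedded TP, whose subject is Nadia₄.
*Clara₁* and the pronoun do not c-command one another → neither Principle B nor Principle C is at stake; coindexation permitted.
*[Clara₁'s accuser]₂* c-commands the pronoun but from outside its binding domain, and is not c-commanded by it → coindexation permitted.
*Ingrid₃* c-commands the pronoun but from outside its binding domain, and is not c-commanded by it → coindexation permitted.
*Nadia₄* c-commands the pronoun within its binding domain → coindexation would violate Principle B.
*Tamar₅*: the pronoun c-commands this R-expression → coindexation would violate Principle C on *Tamar₅*.
*Bianca₆*: the pronoun c-commands this R-expression → coindexation would violate Principle C on *Bianca₆*.

{1, 2, 3}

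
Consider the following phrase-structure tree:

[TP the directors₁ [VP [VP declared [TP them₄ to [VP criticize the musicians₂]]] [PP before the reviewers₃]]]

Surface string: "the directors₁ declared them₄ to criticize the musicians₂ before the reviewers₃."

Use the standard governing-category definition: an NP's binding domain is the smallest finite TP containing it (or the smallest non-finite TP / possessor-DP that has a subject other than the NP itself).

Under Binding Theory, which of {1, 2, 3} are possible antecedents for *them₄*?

*them* is a pronoun, so Principle B applies: it must be free in its binding domain.
Binding domain of *them₄*: the matrix TP, whose subject is the directors₁.
*the directors₁* c-commands the pronoun within its binding domain → coindexation would violate Principle B.
*the musicians₂*: the pronoun c-commands this R-expression → coindexation would violate Principle C on *the musicians₂*.
*the reviewers₃* and the pronoun do not c-command one another → neither Principle B nor Principle C is at stake; coindexation permitted.

{3}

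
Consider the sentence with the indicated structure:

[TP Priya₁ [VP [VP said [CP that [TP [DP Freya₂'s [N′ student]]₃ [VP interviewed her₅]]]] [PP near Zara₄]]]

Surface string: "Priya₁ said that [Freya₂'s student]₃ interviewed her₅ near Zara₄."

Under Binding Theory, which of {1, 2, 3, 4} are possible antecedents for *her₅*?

*her* is a pronoun, so Principle B applies: it must be free in its binding domain.
Binding domain of *her₅*: the embedded TP, whose subject is [Freya₂'s student]₃.
*Priya₁* c-commands the pronoun but from outside its binding domain, and is not c-commanded by it → coindexation permitted.
*Freya₂* and the pronoun do not c-command one another → neither Principle B nor Principle C is at stake; coindexation permitted.
*[Freya₂'s student]₃* c-commands the pronoun within its binding domain → coindexation would violate Principle B.
*Zara₄* and the pronoun do not c-command one another → neither Principle B nor Principle C is at stake; coindexation permitted.

{1, 2, 4}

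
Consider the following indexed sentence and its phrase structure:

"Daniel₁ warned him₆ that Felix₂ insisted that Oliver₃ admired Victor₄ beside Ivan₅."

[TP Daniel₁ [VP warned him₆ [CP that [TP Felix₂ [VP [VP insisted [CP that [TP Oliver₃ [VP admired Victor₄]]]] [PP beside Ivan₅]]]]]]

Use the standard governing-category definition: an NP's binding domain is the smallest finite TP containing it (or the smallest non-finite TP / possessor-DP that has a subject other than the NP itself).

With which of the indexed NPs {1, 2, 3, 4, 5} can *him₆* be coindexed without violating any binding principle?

none

*him* is a pronoun, so Principle B applies: it must be free in its binding domain.
Binding domain of *him₆*: the matrix TP, whose subject is Daniel₁.
*Daniel₁* c-commands the pronoun within its binding domain → coindexation would violate Principle B.
*Felix₂*: the pronoun c-commands this R-expression → coindexation would violate Principle C on *Felix₂*.
*Oliver₃*: the pronoun c-commands this R-expression → coindexation would violate Principle C on *Oliver₃*.
*Victor₄*: the pronoun c-commands this R-expression → coindexation would violate Principle C on *Victor₄*.
*Ivan₅*: the pronoun c-commands this R-expression → coindexation would violate Principle C on *Ivan₅*.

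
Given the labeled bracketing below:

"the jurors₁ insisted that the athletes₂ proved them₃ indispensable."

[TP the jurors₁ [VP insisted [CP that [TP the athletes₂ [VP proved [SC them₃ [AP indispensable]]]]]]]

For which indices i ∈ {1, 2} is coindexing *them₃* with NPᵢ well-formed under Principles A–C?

{1}

*them* is a pronoun, so Principle B applies: it must be free in its binding domain.
Binding domain of *them₃*: the embedded TP, whose subject is the athletes₂.
*the jurors₁* c-commands the pronoun but from outside its binding domain, and is not c-commanded by it → coindexation permitted.
*the athletes₂* c-commands the pronoun within its binding domain → coindexation would violate Principle B.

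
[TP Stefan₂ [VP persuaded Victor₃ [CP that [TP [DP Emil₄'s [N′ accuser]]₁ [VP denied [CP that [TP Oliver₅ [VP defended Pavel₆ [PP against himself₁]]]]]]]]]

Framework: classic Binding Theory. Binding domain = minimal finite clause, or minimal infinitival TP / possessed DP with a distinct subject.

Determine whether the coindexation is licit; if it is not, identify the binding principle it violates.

The two coindexed NPs are *[Emil₄'s accuser]₁* and *himself₁*.
*himself₁* is an anaphor. Principle A requires it to be bound within its binding domain — the embedded TP, whose subject is Oliver₅.
Within that domain it is c-commanded by *Oliver₅*, *Pavel₆*, none of which share its index.
*[Emil₄'s accuser]₁* does c-command the anaphor, but from outside its binding domain.
The anaphor is unbound in its domain → Principle A violation.

Principle A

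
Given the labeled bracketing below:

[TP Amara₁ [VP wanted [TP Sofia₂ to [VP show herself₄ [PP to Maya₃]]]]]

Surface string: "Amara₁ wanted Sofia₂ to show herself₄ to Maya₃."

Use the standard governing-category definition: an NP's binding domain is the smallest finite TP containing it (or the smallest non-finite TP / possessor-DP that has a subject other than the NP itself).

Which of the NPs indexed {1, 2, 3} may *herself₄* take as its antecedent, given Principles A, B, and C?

*herself* is an anaphor, so Principle A applies: it must be bound in its binding domain.
Binding domain of *herself₄*: the embedded TP, whose subject is Sofia₂.
*Amara₁* c-commands the anaphor but is outside its binding domain → cannot satisfy Principle A.
*Sofia₂* c-commands the anaphor within its binding domain → licit binder.
*Maya₃* does not c-command the anaphor → cannot bind it.

{2}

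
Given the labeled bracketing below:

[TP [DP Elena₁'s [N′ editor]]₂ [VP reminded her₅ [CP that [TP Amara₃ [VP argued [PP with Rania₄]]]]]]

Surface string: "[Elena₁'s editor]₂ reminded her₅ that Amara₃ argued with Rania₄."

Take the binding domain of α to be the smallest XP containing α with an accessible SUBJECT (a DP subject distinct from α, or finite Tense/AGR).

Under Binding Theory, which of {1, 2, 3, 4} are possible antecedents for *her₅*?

{1}

*her* is a pronoun, so Principle B applies: it must be free in its binding domain.
Binding domain of *her₅*: the matrix TP, whose subject is [Elena₁'s editor]₂.
*Elena₁* and the pronoun do not c-command one another → neither Principle B nor Principle C is at stake; coindexation permitted.
*[Elena₁'s editor]₂* c-commands the pronoun within its binding domain → coindexation would violate Principle B.
*Amara₃*: the pronoun c-commands this R-expression → coindexation would violate Principle C on *Amara₃*.
*Rania₄*: the pronoun c-commands this R-expression → coindexation would violate Principle C on *Rania₄*.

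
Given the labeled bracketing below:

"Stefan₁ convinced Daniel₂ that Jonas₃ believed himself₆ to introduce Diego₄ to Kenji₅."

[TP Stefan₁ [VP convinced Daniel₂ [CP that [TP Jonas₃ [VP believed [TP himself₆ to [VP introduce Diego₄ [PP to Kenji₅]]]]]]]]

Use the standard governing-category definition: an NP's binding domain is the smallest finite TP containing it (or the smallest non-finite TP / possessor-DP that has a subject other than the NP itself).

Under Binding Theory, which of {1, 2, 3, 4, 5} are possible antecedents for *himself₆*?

*himself* is an anaphor, so Principle A applies: it must be bound in its binding domain.
Binding domain of *himself₆*: the embedded TP, whose subject is Jonas₃.
*Stefan₁* c-commands the anaphor but is outside its binding domain → cannot satisfy Principle A.
*Daniel₂* c-commands the anaphor but is outside its binding domain → cannot satisfy Principle A.
*Jonas₃* c-commands the anaphor within its binding domain → licit binder.
*Diego₄* does not c-command the anaphor → cannot bind it.
*Kenji₅* does not c-command the anaphor → cannot bind it.

{3}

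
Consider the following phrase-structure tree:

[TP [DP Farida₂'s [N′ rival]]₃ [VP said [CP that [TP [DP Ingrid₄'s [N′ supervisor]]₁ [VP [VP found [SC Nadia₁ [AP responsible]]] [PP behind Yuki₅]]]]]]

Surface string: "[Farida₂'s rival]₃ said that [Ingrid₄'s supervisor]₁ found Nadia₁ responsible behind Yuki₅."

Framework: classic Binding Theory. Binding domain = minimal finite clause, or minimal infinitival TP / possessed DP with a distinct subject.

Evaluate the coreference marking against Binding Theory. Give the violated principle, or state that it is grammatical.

The two coindexed NPs are *[Ingrid₄'s supervisor]₁* and *Nadia₁*.
*Nadia₁* is an R-expression. Principle C requires it to be free everywhere.
*[Ingrid₄'s supervisor]₁* c-commands it and carries the same index.
The R-expression is bound → Principle C violation.

Principle C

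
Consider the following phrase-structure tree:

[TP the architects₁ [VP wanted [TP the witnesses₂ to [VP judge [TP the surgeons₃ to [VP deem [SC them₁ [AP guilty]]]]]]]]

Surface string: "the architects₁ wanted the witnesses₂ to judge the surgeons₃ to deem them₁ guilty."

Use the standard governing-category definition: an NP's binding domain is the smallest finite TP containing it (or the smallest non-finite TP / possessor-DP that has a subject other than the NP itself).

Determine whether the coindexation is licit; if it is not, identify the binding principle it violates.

The two coindexed NPs are *the architects₁* and *them₁*.
*them₁* is a pronoun; its binding domain is the embedded TP, whose subject is the surgeons₃. Within that domain it is c-commanded only by *the surgeons₃*, which carries a different index — the pronoun is free locally, so Principle B holds.
*the architects₁* is an R-expression; *them₁* does not c-command it, and no other NP shares its index, so Principle C is satisfied.
All principles are respected.

grammatical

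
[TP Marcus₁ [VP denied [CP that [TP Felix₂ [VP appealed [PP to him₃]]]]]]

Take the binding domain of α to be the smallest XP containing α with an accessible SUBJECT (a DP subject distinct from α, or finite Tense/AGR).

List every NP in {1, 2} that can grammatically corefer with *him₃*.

{1}

*him* is a pronoun, so Principle B applies: it must be free in its binding domain.
Binding domain of *him₃*: the embedded TP, whose subject is Felix₂.
*Marcus₁* c-commands the pronoun but from outside its binding domain, and is not c-commanded by it → coindexation permitted.
*Felix₂* c-commands the pronoun within its binding domain → coindexation would violate Principle B.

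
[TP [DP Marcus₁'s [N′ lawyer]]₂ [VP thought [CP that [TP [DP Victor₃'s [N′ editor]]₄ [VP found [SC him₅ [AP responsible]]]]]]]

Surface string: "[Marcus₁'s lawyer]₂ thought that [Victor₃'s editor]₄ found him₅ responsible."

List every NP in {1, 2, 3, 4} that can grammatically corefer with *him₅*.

*him* is a pronoun, so Principle B applies: it must be free in its binding domain.
Binding domain of *him₅*: the embedded TP, whose subject is [Victor₃'s editor]₄.
*Marcus₁* and the pronoun do not c-command one another → neither Principle B nor Principle C is at stake; coindexation permitted.
*[Marcus₁'s lawyer]₂* c-commands the pronoun but from outside its binding domain, and is not c-commanded by it → coindexation permitted.
*Victor₃* and the pronoun do not c-command one another → neither Principle B nor Principle C is at stake; coindexation permitted.
*[Victor₃'s editor]₄* c-commands the pronoun within its binding domain → coindexation would violate Principle B.

{1, 2, 3}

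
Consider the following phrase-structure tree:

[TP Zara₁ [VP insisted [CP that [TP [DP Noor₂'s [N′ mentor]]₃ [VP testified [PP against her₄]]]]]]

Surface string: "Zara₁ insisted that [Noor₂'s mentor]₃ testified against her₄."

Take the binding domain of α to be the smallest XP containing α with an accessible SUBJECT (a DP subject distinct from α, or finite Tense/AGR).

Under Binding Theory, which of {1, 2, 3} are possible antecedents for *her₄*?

{1, 2}

*her* is a pronoun, so Principle B applies: it must be free in its binding domain.
Binding domain of *her₄*: the embedded TP, whose subject is [Noor₂'s mentor]₃.
*Zara₁* c-commands the pronoun but from outside its binding domain, and is not c-commanded by it → coindexation permitted.
*Noor₂* and the pronoun do not c-command one another → neither Principle B nor Principle C is at stake; coindexation permitted.
*[Noor₂'s mentor]₃* c-commands the pronoun within its binding domain → coindexation would violate Principle B.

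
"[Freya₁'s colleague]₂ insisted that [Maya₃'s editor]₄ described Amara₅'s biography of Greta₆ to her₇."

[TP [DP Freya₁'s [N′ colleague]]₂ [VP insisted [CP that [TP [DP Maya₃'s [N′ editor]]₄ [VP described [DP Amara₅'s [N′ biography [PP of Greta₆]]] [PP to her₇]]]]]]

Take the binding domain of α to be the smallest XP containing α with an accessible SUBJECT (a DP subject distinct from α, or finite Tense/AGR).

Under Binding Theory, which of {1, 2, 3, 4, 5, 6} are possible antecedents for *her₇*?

{1, 2, 3, 5, 6}

*her* is a pronoun, so Principle B applies: it must be free in its binding domain.
Binding domain of *her₇*: the embedded TP, whose subject is [Maya₃'s editor]₄.
*Freya₁* and the pronoun do not c-command one another → neither Principle B nor Principle C is at stake; coindexation permitted.
*[Freya₁'s colleague]₂* c-commands the pronoun but from outside its binding domain, and is not c-commanded by it → coindexation permitted.
*Maya₃* and the pronoun do not c-command one another → neither Principle B nor Principle C is at stake; coindexation permitted.
*[Maya₃'s editor]₄* c-commands the pronoun within its binding domain → coindexation would violate Principle B.
*Amara₅* and the pronoun do not c-command one another → neither Principle B nor Principle C is at stake; coindexation permitted.
*Greta₆* and the pronoun do not c-command one another → neither Principle B nor Principle C is at stake; coindexation permitted.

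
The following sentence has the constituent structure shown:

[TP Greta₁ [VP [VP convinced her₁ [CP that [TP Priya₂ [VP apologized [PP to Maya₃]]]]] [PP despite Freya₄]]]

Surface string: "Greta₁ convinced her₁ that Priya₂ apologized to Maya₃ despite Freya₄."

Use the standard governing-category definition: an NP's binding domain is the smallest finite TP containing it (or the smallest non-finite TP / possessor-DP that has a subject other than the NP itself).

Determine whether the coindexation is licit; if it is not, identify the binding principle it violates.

Principle B

The two coindexed NPs are *Greta₁* and *her₁*.
*her₁* is a pronoun. Its binding domain is the matrix TP, whose subject is Greta₁.
*Greta₁* c-commands it within that domain and carries the same index.
The pronoun is locally bound → Principle B violation.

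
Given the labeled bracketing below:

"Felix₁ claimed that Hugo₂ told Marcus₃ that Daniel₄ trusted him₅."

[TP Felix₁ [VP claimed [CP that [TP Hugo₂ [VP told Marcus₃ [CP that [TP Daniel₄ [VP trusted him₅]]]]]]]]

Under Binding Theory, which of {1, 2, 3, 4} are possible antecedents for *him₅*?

*him* is a pronoun, so Principle B applies: it must be free in its binding domain.
Binding domain of *him₅*: the embedded TP, whose subject is Daniel₄.
*Felix₁* c-commands the pronoun but from outside its binding domain, and is not c-commanded by it → coindexation permitted.
*Hugo₂* c-commands the pronoun but from outside its binding domain, and is not c-commanded by it → coindexation permitted.
*Marcus₃* c-commands the pronoun but from outside its binding domain, and is not c-commanded by it → coindexation permitted.
*Daniel₄* c-commands the pronoun within its binding domain → coindexation would violate Principle B.

{1, 2, 3}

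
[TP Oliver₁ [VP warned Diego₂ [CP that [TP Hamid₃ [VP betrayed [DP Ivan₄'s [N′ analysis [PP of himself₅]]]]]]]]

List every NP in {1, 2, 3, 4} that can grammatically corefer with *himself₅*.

{4}

*himself* is an anaphor, so Principle A applies: it must be bound in its binding domain.
Binding domain of *himself₅*: the possessed DP, whose subject is Ivan₄.
*Oliver₁* c-commands the anaphor but is outside its binding domain → cannot satisfy Principle A.
*Diego₂* c-commands the anaphor but is outside its binding domain → cannot satisfy Principle A.
*Hamid₃* c-commands the anaphor but is outside its binding domain → cannot satisfy Principle A.
*Ivan₄* c-commands the anaphor within its binding domain → licit binder.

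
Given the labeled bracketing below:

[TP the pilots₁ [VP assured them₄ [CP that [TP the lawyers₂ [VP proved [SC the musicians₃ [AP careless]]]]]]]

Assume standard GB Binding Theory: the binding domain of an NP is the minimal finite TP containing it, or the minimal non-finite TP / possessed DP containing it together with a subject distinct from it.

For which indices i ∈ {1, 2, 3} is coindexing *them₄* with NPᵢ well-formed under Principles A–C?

*them* is a pronoun, so Principle B applies: it must be free in its binding domain.
Binding domain of *them₄*: the matrix TP, whose subject is the pilots₁.
*the pilots₁* c-commands the pronoun within its binding domain → coindexation would violate Principle B.
*the lawyers₂*: the pronoun c-commands this R-expression → coindexation would violate Principle C on *the lawyers₂*.
*the musicians₃*: the pronoun c-commands this R-expression → coindexation would violate Principle C on *the musicians₃*.

none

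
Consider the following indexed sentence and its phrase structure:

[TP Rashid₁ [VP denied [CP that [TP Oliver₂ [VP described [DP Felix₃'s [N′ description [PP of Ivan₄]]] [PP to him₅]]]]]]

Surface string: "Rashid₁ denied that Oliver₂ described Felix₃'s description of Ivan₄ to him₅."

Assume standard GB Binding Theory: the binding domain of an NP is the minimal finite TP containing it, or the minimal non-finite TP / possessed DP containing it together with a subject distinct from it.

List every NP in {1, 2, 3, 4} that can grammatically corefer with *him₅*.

*him* is a pronoun, so Principle B applies: it must be free in its binding domain.
Binding domain of *him₅*: the embedded TP, whose subject is Oliver₂.
*Rashid₁* c-commands the pronoun but from outside its binding domain, and is not c-commanded by it → coindexation permitted.
*Oliver₂* c-commands the pronoun within its binding domain → coindexation would violate Principle B.
*Felix₃* and the pronoun do not c-command one another → neither Principle B nor Principle C is at stake; coindexation permitted.
*Ivan₄* and the pronoun do not c-command one another → neither Principle B nor Principle C is at stake; coindexation permitted.

{1, 3, 4}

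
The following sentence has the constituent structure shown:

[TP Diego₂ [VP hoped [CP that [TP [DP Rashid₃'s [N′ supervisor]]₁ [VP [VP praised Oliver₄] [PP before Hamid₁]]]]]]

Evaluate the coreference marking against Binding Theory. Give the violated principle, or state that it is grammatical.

Principle C

The two coindexed NPs are *[Rashid₃'s supervisor]₁* and *Hamid₁*.
*Hamid₁* is an R-expression. Principle C requires it to be free everywhere.
*[Rashid₃'s supervisor]₁* c-commands it and carries the same index.
The R-expression is bound → Principle C violation.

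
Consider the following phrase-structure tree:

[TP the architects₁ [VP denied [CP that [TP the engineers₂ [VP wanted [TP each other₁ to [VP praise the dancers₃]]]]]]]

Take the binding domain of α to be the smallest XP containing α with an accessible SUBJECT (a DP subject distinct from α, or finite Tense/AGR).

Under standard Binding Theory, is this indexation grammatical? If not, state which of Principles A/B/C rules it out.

The two coindexed NPs are *the architects₁* and *each other₁*.
*each other₁* is an anaphor. Principle A requires it to be bound within its binding domain — the embedded TP, whose subject is the engineers₂.
Within that domain it is c-commanded by *the engineers₂*, which does not share its index.
*the architects₁* does c-command the anaphor, but from outside its binding domain.
The anaphor is unbound in its domain → Principle A violation.

Principle A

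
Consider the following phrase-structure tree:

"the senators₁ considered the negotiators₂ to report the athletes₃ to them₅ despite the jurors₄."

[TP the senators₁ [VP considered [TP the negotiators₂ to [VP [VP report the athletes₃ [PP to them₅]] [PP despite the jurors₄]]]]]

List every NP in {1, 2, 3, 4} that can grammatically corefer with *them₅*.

{1, 4}

*them* is a pronoun, so Principle B applies: it must be free in its binding domain.
Binding domain of *them₅*: the embedded TP, whose subject is the negotiators₂.
*the senators₁* c-commands the pronoun but from outside its binding domain, and is not c-commanded by it → coindexation permitted.
*the negotiators₂* c-commands the pronoun within its binding domain → coindexation would violate Principle B.
*the athletes₃* c-commands the pronoun within its binding domain → coindexation would violate Principle B.
*the jurors₄* and the pronoun do not c-command one another → neither Principle B nor Principle C is at stake; coindexation permitted.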